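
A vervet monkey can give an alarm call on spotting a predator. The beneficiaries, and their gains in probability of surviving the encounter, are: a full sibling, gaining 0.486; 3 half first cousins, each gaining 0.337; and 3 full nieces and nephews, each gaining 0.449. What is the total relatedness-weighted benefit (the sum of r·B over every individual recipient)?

r to a full sibling = 1/2 (full sibs share both parents — two paths of length 2: r = 2·(1/2)^2 = 1/2).
r to a half first cousin = 0.0625 (half first cousins share one grandparent — one path of length 4: r = (1/2)^4 = 1/16).
r to a full niece or nephew = 0.25 (full aunt/uncle↔niece/nephew: two paths of length 3 through the shared grandparent pair: r = 2·(1/2)^3 = 1/4).
Summing one r·B term per recipient: 1·0.5·0.486 + 3·0.0625·0.337 + 3·0.25·0.449 = 0.6429375.

0.6429375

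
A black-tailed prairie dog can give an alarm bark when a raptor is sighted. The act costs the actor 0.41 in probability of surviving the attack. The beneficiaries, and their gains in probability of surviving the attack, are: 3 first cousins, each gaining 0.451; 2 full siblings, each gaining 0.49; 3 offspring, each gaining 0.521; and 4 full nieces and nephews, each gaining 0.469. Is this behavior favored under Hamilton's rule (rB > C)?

Hamilton's rule: the trait is favored when the sum of r·B over every recipient exceeds the actor's cost C.
r to a first cousin = 1/8 (first cousins share one grandparent pair — two paths of length 4: r = 2·(1/2)^4 = 1/8).
r to a full sibling = 1/2 (full sibs share both parents — two paths of length 2: r = 2·(1/2)^2 = 1/2).
r to an offspring = 0.5 (one parent–offspring link: r = (1/2)^1 = 1/2).
r to a full niece or nephew = 0.25 (full aunt/uncle↔niece/nephew: two paths of length 3 through the shared grandparent pair: r = 2·(1/2)^3 = 1/4).
Summing one r·B term per recipient: 3·0.125·0.451 + 2·0.5·0.49 + 3·0.5·0.521 + 4·0.25·0.469 = 1.909625.
1.909625 > 0.41: the indirect benefit exceeds the cost.

Yes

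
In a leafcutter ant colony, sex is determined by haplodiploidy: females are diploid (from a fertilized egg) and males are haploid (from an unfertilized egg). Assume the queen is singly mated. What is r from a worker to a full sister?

0.75

Haplodiploid full sisters inherit their father's entire haploid genome identically (contributing 1/2) and on average half of their mother's contribution (1/2 · 1/2 = 1/4); r = 1/2 + 1/4 = 3/4.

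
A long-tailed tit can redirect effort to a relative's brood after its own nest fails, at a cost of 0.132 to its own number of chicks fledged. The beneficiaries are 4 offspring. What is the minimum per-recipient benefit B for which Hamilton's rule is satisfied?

r to an offspring = 1/2 (one parent–offspring link: r = (1/2)^1 = 1/2).
Hamilton's rule with n recipients of equal r: n·r·B > C, so B > C/(n·r) = 0.132/(4·0.5) = 0.066.

0.066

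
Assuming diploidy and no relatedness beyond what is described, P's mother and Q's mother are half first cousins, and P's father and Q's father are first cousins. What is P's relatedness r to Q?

Wright's path rule: contributions from independent ancestry routes add.
P and Q are related in two ways: half second cousins through their mothers (r = 1/64) and second cousins through their fathers (r = 1/32).
r = 1/64 + 1/32 = 0.046875.

0.046875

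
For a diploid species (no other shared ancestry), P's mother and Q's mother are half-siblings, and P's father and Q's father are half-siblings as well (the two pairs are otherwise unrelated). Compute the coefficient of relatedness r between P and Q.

0.125

Independent pedigree routes through distinct common ancestors add.
P and Q are related in two ways: half first cousins through their mothers (r = 1/16) and half first cousins through their fathers (r = 1/16).
r = 1/16 + 1/16 = 0.125.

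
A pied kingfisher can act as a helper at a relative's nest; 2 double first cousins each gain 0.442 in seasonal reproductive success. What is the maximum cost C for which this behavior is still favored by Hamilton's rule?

0.221

r to a double first cousin = 1/4 (double first cousins share both grandparent pairs — four paths of length 4: r = 4·(1/2)^4 = 1/4).
Hamilton's rule: n·r·B > C, so the trait is favored while C < n·r·B = 2·0.25·0.442 = 0.221.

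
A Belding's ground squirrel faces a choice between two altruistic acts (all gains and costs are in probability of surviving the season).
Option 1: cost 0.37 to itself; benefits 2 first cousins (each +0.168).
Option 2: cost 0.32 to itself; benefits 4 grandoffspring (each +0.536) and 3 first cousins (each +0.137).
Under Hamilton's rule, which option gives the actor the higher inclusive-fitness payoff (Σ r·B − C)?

Option 1: r to a first cousin = 0.125.
Option 1: Σ r·B − C = (2·0.125·0.168) − 0.37 = -0.328.
Option 2: r to a grandoffspring = 0.25.
Option 2: r to a first cousin = 0.125.
Option 2: Σ r·B − C = (4·0.25·0.536 + 3·0.125·0.137) − 0.32 = 0.267375.
Option 2 has the higher net inclusive-fitness payoff.

Option 2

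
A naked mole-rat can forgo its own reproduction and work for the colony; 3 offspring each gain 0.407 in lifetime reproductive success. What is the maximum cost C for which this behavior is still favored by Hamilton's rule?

r to an offspring = 0.5 (one parent–offspring link: r = (1/2)^1 = 1/2).
Hamilton's rule: n·r·B > C, so the trait is favored while C < n·r·B = 3·0.5·0.407 = 0.6105.

0.6105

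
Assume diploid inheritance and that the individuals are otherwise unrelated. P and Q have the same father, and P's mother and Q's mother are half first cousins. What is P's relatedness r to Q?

With two independent routes of shared ancestry, r is the sum of the two contributions.
P and Q are related in two ways: half-sibs through their shared father (r = 1/4) and half second cousins through their mothers (r = 1/64).
r = 1/4 + 1/64 = 17/64 = 0.265625.

0.265625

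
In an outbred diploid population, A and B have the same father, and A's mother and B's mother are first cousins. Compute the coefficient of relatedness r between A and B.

Wright's path rule: contributions from independent ancestry routes add.
A and B are related in two ways: half-sibs through their shared father (r = 1/4) and second cousins through their mothers (r = 1/32).
r = 1/4 + 1/32 = 0.28125.

0.28125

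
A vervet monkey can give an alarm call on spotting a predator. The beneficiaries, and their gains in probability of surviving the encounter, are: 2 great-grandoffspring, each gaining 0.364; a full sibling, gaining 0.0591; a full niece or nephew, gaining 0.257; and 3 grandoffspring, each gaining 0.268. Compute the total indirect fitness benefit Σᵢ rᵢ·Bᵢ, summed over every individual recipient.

0.3858

r to a great-grandoffspring = 1/8 (three parent–offspring links: r = (1/2)^3 = 1/8).
r to a full sibling = 0.5 (full sibs share both parents — two paths of length 2: r = 2·(1/2)^2 = 1/2).
r to a full niece or nephew = 1/4 (full aunt/uncle↔niece/nephew: two paths of length 3 through the shared grandparent pair: r = 2·(1/2)^3 = 1/4).
r to a grandoffspring = 1/4 (two parent–offspring links: r = (1/2)^2 = 1/4).
Summing one r·B term per recipient: 2·0.125·0.364 + 1·0.5·0.0591 + 1·0.25·0.257 + 3·0.25·0.268 = 0.3858.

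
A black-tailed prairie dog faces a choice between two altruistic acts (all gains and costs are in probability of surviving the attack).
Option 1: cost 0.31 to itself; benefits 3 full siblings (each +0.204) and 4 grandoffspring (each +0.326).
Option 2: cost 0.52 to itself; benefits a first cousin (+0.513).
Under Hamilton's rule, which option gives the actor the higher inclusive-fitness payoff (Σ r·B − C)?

Option 1: r to a full sibling = 0.5.
Option 1: r to a grandoffspring = 0.25.
Option 1: Σ r·B − C = (3·0.5·0.204 + 4·0.25·0.326) − 0.31 = 0.322.
Option 2: r to a first cousin = 0.125.
Option 2: Σ r·B − C = (1·0.125·0.513) − 0.52 = -0.455875.
Option 1 has the higher net inclusive-fitness payoff.

Option 1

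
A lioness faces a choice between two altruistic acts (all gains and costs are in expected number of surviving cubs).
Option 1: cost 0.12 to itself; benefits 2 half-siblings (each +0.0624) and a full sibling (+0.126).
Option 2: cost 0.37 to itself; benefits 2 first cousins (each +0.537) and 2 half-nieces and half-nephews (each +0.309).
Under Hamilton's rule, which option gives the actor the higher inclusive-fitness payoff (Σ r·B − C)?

Option 1

Option 1: r to a half-sibling = 0.25.
Option 1: r to a full sibling = 0.5.
Option 1: Σ r·B − C = (2·0.25·0.0624 + 1·0.5·0.126) − 0.12 = -0.0258.
Option 2: r to a first cousin = 0.125.
Option 2: r to a half-niece or half-nephew = 0.125.
Option 2: Σ r·B − C = (2·0.125·0.537 + 2·0.125·0.309) − 0.37 = -0.1585.
Option 1 has the higher net inclusive-fitness payoff.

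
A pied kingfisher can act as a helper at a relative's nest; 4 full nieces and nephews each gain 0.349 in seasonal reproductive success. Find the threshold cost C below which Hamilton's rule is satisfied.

0.349

r to a full niece or nephew = 1/4 (full aunt/uncle↔niece/nephew: two paths of length 3 through the shared grandparent pair: r = 2·(1/2)^3 = 1/4).
Hamilton's rule: n·r·B > C, so the trait is favored while C < n·r·B = 4·0.25·0.349 = 0.349.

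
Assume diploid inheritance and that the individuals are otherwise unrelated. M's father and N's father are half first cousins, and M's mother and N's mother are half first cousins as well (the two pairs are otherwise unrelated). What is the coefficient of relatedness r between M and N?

0.03125

Relatedness sums over independent paths through distinct common ancestors.
M and N are related in two ways: half second cousins through their fathers (r = 1/64) and half second cousins through their mothers (r = 1/64).
r = 1/64 + 1/64 = 1/32 = 0.03125.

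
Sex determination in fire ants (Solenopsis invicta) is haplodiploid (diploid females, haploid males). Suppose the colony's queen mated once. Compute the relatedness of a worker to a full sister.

Haplodiploid full sisters inherit their father's entire haploid genome identically (contributing 1/2) and on average half of their mother's contribution (1/2 · 1/2 = 1/4); r = 1/2 + 1/4 = 3/4.

0.75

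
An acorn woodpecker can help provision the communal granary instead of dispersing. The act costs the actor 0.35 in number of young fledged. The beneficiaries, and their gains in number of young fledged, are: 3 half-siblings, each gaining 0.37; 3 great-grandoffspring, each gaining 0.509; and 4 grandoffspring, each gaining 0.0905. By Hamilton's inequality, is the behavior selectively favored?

Yes

Hamilton's rule: the trait is favored when the sum of r·B over every recipient exceeds the actor's cost C.
r to a half-sibling = 1/4 (half-sibs share one parent — one path of length 2: r = (1/2)^2 = 1/4).
r to a great-grandoffspring = 0.125 (three parent–offspring links: r = (1/2)^3 = 1/8).
r to a grandoffspring = 0.25 (two parent–offspring links: r = (1/2)^2 = 1/4).
Summing one r·B term per recipient: 3·0.25·0.37 + 3·0.125·0.509 + 4·0.25·0.0905 = 0.558875.
0.558875 > 0.35: the indirect benefit exceeds the cost.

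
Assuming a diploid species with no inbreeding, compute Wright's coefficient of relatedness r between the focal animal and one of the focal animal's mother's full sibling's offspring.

0.125

Each parent–offspring link contributes a factor of 1/2, and independent paths through distinct common ancestors add.
First cousins share one grandparent pair — two paths of length 4: r = 2·(1/2)^4 = 1/8.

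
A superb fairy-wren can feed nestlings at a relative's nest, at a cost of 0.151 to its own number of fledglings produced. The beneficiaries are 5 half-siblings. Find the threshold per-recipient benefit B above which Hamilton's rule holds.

r to a half-sibling = 0.25 (half-sibs share one parent — one path of length 2: r = (1/2)^2 = 1/4).
Hamilton's rule with n recipients of equal r: n·r·B > C, so B > C/(n·r) = 0.151/(5·0.25) = 0.1208.

0.1208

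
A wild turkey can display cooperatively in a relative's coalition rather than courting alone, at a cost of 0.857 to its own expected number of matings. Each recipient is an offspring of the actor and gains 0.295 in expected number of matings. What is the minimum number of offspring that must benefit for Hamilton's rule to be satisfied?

r to an offspring = 0.5 (one parent–offspring link: r = (1/2)^1 = 1/2).
Hamilton's rule: n·r·B > C  ⇒  n > C/(r·B) = 0.857/(0.5·0.295) = 5.81.
The smallest integer exceeding 5.81 is 6.

6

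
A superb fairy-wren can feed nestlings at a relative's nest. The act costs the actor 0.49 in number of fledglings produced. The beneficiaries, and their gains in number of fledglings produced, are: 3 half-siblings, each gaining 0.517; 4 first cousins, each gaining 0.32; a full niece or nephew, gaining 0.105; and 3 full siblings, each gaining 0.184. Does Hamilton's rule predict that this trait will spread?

Yes

Hamilton's rule: the trait is favored when the sum of r·B over every recipient exceeds the actor's cost C.
r to a half-sibling = 0.25 (half-sibs share one parent — one path of length 2: r = (1/2)^2 = 1/4).
r to a first cousin = 0.125 (first cousins share one grandparent pair — two paths of length 4: r = 2·(1/2)^4 = 1/8).
r to a full niece or nephew = 0.25 (full aunt/uncle↔niece/nephew: two paths of length 3 through the shared grandparent pair: r = 2·(1/2)^3 = 1/4).
r to a full sibling = 1/2 (full sibs share both parents — two paths of length 2: r = 2·(1/2)^2 = 1/2).
Summing one r·B term per recipient: 3·0.25·0.517 + 4·0.125·0.32 + 1·0.25·0.105 + 3·0.5·0.184 = 0.85.
0.85 > 0.49: the indirect benefit exceeds the cost.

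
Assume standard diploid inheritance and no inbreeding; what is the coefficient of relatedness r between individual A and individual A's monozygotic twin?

1

Each parent–offspring link contributes a factor of 1/2, and independent paths through distinct common ancestors add.
Monozygotic twins share every allele identical by descent: r = 1.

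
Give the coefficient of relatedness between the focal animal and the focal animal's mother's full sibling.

0.25

Each parent–offspring link contributes a factor of 1/2, and independent paths through distinct common ancestors add.
Full aunt/uncle↔niece/nephew: two paths of length 3 through the shared grandparent pair: r = 2·(1/2)^3 = 1/4.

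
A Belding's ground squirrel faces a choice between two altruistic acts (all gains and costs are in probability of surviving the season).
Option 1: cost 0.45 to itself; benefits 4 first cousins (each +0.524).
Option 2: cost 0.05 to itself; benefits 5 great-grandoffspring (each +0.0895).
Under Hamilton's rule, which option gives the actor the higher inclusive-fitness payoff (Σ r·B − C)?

Option 2

Option 1: r to a first cousin = 0.125.
Option 1: Σ r·B − C = (4·0.125·0.524) − 0.45 = -0.188.
Option 2: r to a great-grandoffspring = 0.125.
Option 2: Σ r·B − C = (5·0.125·0.0895) − 0.05 = 0.0059375.
Option 2 has the higher net inclusive-fitness payoff.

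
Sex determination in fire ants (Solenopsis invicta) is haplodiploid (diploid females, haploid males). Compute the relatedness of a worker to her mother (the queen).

0.5

One meiotic link between diploid queen and diploid daughter: r = 1/2.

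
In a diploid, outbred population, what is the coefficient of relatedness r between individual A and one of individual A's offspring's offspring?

0.25

Each parent–offspring link contributes a factor of 1/2, and independent paths through distinct common ancestors add.
Two parent–offspring links: r = (1/2)^2 = 1/4.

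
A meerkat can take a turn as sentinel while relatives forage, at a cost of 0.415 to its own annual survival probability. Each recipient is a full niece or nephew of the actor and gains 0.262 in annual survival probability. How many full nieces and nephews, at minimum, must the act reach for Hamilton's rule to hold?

r to a full niece or nephew = 1/4 (full aunt/uncle↔niece/nephew: two paths of length 3 through the shared grandparent pair: r = 2·(1/2)^3 = 1/4).
Hamilton's rule: n·r·B > C  ⇒  n > C/(r·B) = 0.415/(0.25·0.262) = 6.336.
The smallest integer exceeding 6.336 is 7.

7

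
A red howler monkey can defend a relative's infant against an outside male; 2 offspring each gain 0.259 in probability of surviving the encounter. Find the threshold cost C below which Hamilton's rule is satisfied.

0.259

r to an offspring = 1/2 (one parent–offspring link: r = (1/2)^1 = 1/2).
Hamilton's rule: n·r·B > C, so the trait is favored while C < n·r·B = 2·0.5·0.259 = 0.259.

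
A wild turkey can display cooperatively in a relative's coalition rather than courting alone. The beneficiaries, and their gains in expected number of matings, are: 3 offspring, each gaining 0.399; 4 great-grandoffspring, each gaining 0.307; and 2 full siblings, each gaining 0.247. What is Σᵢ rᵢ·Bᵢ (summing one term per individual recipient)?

0.999

r to an offspring = 1/2 (one parent–offspring link: r = (1/2)^1 = 1/2).
r to a great-grandoffspring = 0.125 (three parent–offspring links: r = (1/2)^3 = 1/8).
r to a full sibling = 1/2 (full sibs share both parents — two paths of length 2: r = 2·(1/2)^2 = 1/2).
Summing one r·B term per recipient: 3·0.5·0.399 + 4·0.125·0.307 + 2·0.5·0.247 = 0.999.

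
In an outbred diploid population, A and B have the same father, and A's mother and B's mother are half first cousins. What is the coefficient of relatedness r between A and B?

With two independent routes of shared ancestry, r is the sum of the two contributions.
A and B are related in two ways: half-sibs through their shared father (r = 1/4) and half second cousins through their mothers (r = 1/64).
r = 1/4 + 1/64 = 17/64 = 0.265625.

0.265625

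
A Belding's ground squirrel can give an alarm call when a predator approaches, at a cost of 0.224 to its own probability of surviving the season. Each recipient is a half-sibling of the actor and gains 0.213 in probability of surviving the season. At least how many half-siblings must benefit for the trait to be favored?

r to a half-sibling = 0.25 (half-sibs share one parent — one path of length 2: r = (1/2)^2 = 1/4).
Hamilton's rule: n·r·B > C  ⇒  n > C/(r·B) = 0.224/(0.25·0.213) = 4.207.
The smallest integer exceeding 4.207 is 5.

5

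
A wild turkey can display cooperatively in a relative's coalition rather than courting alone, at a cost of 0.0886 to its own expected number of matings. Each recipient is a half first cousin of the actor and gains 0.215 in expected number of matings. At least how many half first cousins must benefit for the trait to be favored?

7

r to a half first cousin = 0.0625 (half first cousins share one grandparent — one path of length 4: r = (1/2)^4 = 1/16).
Hamilton's rule: n·r·B > C  ⇒  n > C/(r·B) = 0.0886/(0.0625·0.215) = 6.593.
The smallest integer exceeding 6.593 is 7.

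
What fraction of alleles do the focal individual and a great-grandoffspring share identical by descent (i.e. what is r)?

0.125

Each parent–offspring link contributes a factor of 1/2, and independent paths through distinct common ancestors add.
Three parent–offspring links: r = (1/2)^3 = 1/8.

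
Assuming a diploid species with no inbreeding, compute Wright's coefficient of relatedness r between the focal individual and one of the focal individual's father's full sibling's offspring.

Each parent–offspring link contributes a factor of 1/2, and independent paths through distinct common ancestors add.
First cousins share one grandparent pair — two paths of length 4: r = 2·(1/2)^4 = 1/8.

0.125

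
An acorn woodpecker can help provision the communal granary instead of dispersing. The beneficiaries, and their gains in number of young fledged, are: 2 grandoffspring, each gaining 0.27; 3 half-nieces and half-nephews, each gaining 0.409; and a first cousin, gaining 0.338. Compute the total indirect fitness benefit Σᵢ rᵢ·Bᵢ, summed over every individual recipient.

0.330625

r to a grandoffspring = 1/4 (two parent–offspring links: r = (1/2)^2 = 1/4).
r to a half-niece or half-nephew = 1/8 (half-aunt/uncle↔niece/nephew: one path of length 3: r = (1/2)^3 = 1/8).
r to a first cousin = 1/8 (first cousins share one grandparent pair — two paths of length 4: r = 2·(1/2)^4 = 1/8).
Summing one r·B term per recipient: 2·0.25·0.27 + 3·0.125·0.409 + 1·0.125·0.338 = 0.330625.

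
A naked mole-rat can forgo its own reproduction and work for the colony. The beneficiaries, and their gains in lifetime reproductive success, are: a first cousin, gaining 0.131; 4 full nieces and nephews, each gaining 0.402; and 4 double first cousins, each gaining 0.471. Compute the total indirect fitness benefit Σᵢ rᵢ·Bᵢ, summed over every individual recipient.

0.889375

r to a first cousin = 1/8 (first cousins share one grandparent pair — two paths of length 4: r = 2·(1/2)^4 = 1/8).
r to a full niece or nephew = 0.25 (full aunt/uncle↔niece/nephew: two paths of length 3 through the shared grandparent pair: r = 2·(1/2)^3 = 1/4).
r to a double first cousin = 1/4 (double first cousins share both grandparent pairs — four paths of length 4: r = 4·(1/2)^4 = 1/4).
Summing one r·B term per recipient: 1·0.125·0.131 + 4·0.25·0.402 + 4·0.25·0.471 = 0.889375.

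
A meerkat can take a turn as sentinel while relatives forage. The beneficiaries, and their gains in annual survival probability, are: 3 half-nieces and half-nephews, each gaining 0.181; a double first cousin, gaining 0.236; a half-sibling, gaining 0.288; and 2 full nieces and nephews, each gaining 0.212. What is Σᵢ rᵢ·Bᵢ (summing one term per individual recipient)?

r to a half-niece or half-nephew = 1/8 (half-aunt/uncle↔niece/nephew: one path of length 3: r = (1/2)^3 = 1/8).
r to a double first cousin = 0.25 (double first cousins share both grandparent pairs — four paths of length 4: r = 4·(1/2)^4 = 1/4).
r to a half-sibling = 1/4 (half-sibs share one parent — one path of length 2: r = (1/2)^2 = 1/4).
r to a full niece or nephew = 0.25 (full aunt/uncle↔niece/nephew: two paths of length 3 through the shared grandparent pair: r = 2·(1/2)^3 = 1/4).
Summing one r·B term per recipient: 3·0.125·0.181 + 1·0.25·0.236 + 1·0.25·0.288 + 2·0.25·0.212 = 0.304875.

0.304875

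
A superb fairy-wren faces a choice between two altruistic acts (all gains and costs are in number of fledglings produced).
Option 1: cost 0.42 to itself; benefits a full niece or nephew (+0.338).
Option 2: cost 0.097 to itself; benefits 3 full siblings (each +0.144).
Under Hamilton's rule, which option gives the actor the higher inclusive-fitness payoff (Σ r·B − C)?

Option 2

Option 1: r to a full niece or nephew = 0.25.
Option 1: Σ r·B − C = (1·0.25·0.338) − 0.42 = -0.3355.
Option 2: r to a full sibling = 0.5.
Option 2: Σ r·B − C = (3·0.5·0.144) − 0.097 = 0.119.
Option 2 has the higher net inclusive-fitness payoff.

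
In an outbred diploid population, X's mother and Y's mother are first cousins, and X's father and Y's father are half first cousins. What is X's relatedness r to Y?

Independent pedigree routes through distinct common ancestors add.
X and Y are related in two ways: second cousins through their mothers (r = 1/32) and half second cousins through their fathers (r = 1/64).
r = 1/32 + 1/64 = 3/64 = 0.046875.

0.046875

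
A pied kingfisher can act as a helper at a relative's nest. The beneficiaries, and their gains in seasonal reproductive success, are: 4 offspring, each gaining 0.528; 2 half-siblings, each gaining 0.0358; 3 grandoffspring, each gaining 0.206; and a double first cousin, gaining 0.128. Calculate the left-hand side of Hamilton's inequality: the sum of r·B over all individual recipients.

1.2604

r to an offspring = 0.5 (one parent–offspring link: r = (1/2)^1 = 1/2).
r to a half-sibling = 0.25 (half-sibs share one parent — one path of length 2: r = (1/2)^2 = 1/4).
r to a grandoffspring = 0.25 (two parent–offspring links: r = (1/2)^2 = 1/4).
r to a double first cousin = 0.25 (double first cousins share both grandparent pairs — four paths of length 4: r = 4·(1/2)^4 = 1/4).
Summing one r·B term per recipient: 4·0.5·0.528 + 2·0.25·0.0358 + 3·0.25·0.206 + 1·0.25·0.128 = 1.2604.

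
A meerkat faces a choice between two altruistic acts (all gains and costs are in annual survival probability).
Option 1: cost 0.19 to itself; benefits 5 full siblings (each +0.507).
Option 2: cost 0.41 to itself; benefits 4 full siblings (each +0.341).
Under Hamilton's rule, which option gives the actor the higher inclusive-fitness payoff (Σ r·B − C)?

Option 1: r to a full sibling = 0.5.
Option 1: Σ r·B − C = (5·0.5·0.507) − 0.19 = 1.0775.
Option 2: r to a full sibling = 0.5.
Option 2: Σ r·B − C = (4·0.5·0.341) − 0.41 = 0.272.
Option 1 has the higher net inclusive-fitness payoff.

Option 1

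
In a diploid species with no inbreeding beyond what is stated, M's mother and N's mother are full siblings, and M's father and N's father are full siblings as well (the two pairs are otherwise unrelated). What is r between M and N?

Independent pedigree routes through distinct common ancestors add.
M and N are related in two ways: first cousins through their mothers (r = 1/8) and first cousins through their fathers (r = 1/8) — i.e. double first cousins.
r = 1/8 + 1/8 = 1/4 = 0.25.

0.25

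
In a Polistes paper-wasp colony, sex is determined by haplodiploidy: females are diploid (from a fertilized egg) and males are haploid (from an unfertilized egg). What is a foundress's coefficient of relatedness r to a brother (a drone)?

0.25

Her haploid brother carries none of their father's genes and a random half of their mother's genome; that half matches the maternal half of her own genome with probability 1/2: r = 1/2 · 1/2 = 1/4.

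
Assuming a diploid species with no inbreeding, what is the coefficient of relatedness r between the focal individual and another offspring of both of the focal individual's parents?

Each parent–offspring link contributes a factor of 1/2, and independent paths through distinct common ancestors add.
Full sibs share both parents — two paths of length 2: r = 2·(1/2)^2 = 1/2.

0.5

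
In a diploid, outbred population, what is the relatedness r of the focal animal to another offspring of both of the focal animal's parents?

Each parent–offspring link contributes a factor of 1/2, and independent paths through distinct common ancestors add.
Full sibs share both parents — two paths of length 2: r = 2·(1/2)^2 = 1/2.

0.5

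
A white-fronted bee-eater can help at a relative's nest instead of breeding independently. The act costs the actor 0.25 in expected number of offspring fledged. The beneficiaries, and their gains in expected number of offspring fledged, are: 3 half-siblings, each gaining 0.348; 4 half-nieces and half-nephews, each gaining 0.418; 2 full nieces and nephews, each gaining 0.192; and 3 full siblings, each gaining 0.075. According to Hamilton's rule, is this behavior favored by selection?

Hamilton's rule: the trait is favored when the sum of r·B over every recipient exceeds the actor's cost C.
r to a half-sibling = 1/4 (half-sibs share one parent — one path of length 2: r = (1/2)^2 = 1/4).
r to a half-niece or half-nephew = 1/8 (half-aunt/uncle↔niece/nephew: one path of length 3: r = (1/2)^3 = 1/8).
r to a full niece or nephew = 0.25 (full aunt/uncle↔niece/nephew: two paths of length 3 through the shared grandparent pair: r = 2·(1/2)^3 = 1/4).
r to a full sibling = 1/2 (full sibs share both parents — two paths of length 2: r = 2·(1/2)^2 = 1/2).
Summing one r·B term per recipient: 3·0.25·0.348 + 4·0.125·0.418 + 2·0.25·0.192 + 3·0.5·0.075 = 0.6785.
0.6785 > 0.25: the indirect benefit exceeds the cost.

Yes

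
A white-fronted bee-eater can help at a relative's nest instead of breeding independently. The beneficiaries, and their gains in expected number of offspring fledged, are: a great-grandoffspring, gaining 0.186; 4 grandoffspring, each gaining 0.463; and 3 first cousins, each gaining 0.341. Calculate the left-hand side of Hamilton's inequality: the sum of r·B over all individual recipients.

r to a great-grandoffspring = 0.125 (three parent–offspring links: r = (1/2)^3 = 1/8).
r to a grandoffspring = 0.25 (two parent–offspring links: r = (1/2)^2 = 1/4).
r to a first cousin = 1/8 (first cousins share one grandparent pair — two paths of length 4: r = 2·(1/2)^4 = 1/8).
Summing one r·B term per recipient: 1·0.125·0.186 + 4·0.25·0.463 + 3·0.125·0.341 = 0.614125.

0.614125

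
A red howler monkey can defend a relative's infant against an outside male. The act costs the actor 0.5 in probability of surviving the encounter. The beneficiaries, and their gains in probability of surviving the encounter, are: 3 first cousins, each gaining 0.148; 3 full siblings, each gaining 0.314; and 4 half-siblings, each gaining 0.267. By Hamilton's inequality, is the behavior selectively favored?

Yes

Hamilton's rule: the trait is favored when the sum of r·B over every recipient exceeds the actor's cost C.
r to a first cousin = 0.125 (first cousins share one grandparent pair — two paths of length 4: r = 2·(1/2)^4 = 1/8).
r to a full sibling = 0.5 (full sibs share both parents — two paths of length 2: r = 2·(1/2)^2 = 1/2).
r to a half-sibling = 1/4 (half-sibs share one parent — one path of length 2: r = (1/2)^2 = 1/4).
Summing one r·B term per recipient: 3·0.125·0.148 + 3·0.5·0.314 + 4·0.25·0.267 = 0.7935.
0.7935 > 0.5: the indirect benefit exceeds the cost.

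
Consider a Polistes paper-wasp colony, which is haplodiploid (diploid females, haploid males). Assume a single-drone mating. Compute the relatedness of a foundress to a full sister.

0.75

Haplodiploid full sisters inherit their father's entire haploid genome identically (contributing 1/2) and on average half of their mother's contribution (1/2 · 1/2 = 1/4); r = 1/2 + 1/4 = 3/4.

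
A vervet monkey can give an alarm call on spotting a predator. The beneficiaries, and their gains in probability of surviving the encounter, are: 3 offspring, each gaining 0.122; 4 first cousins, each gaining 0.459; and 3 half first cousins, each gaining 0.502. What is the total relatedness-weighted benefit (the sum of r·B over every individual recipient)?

r to an offspring = 1/2 (one parent–offspring link: r = (1/2)^1 = 1/2).
r to a first cousin = 1/8 (first cousins share one grandparent pair — two paths of length 4: r = 2·(1/2)^4 = 1/8).
r to a half first cousin = 0.0625 (half first cousins share one grandparent — one path of length 4: r = (1/2)^4 = 1/16).
Summing one r·B term per recipient: 3·0.5·0.122 + 4·0.125·0.459 + 3·0.0625·0.502 = 0.506625.

0.506625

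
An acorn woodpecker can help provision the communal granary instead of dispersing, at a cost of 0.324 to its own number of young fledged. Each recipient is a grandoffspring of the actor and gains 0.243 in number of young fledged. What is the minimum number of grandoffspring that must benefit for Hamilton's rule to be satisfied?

6

r to a grandoffspring = 0.25 (two parent–offspring links: r = (1/2)^2 = 1/4).
Hamilton's rule: n·r·B > C  ⇒  n > C/(r·B) = 0.324/(0.25·0.243) = 5.333.
The smallest integer exceeding 5.333 is 6.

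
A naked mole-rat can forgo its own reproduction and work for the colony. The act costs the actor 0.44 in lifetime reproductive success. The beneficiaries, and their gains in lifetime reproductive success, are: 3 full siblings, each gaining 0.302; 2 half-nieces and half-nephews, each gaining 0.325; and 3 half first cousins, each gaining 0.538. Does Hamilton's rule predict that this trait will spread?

Hamilton's rule: the trait is favored when the sum of r·B over every recipient exceeds the actor's cost C.
r to a full sibling = 0.5 (full sibs share both parents — two paths of length 2: r = 2·(1/2)^2 = 1/2).
r to a half-niece or half-nephew = 1/8 (half-aunt/uncle↔niece/nephew: one path of length 3: r = (1/2)^3 = 1/8).
r to a half first cousin = 1/16 (half first cousins share one grandparent — one path of length 4: r = (1/2)^4 = 1/16).
Summing one r·B term per recipient: 3·0.5·0.302 + 2·0.125·0.325 + 3·0.0625·0.538 = 0.635125.
0.635125 > 0.44: the indirect benefit exceeds the cost.

Yes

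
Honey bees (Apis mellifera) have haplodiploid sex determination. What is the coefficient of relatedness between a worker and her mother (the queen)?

0.5

One meiotic link between diploid queen and diploid daughter: r = 1/2.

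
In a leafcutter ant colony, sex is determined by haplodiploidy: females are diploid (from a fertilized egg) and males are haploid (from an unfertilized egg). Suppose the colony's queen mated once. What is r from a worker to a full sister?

Haplodiploid full sisters inherit their father's entire haploid genome identically (contributing 1/2) and on average half of their mother's contribution (1/2 · 1/2 = 1/4); r = 1/2 + 1/4 = 3/4.

0.75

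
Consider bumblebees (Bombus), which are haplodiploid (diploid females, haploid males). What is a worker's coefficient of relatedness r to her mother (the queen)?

0.5

One meiotic link between diploid queen and diploid daughter: r = 1/2.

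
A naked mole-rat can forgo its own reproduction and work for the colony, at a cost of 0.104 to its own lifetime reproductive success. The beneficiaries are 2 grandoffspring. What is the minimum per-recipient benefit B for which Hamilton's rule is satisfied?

r to a grandoffspring = 0.25 (two parent–offspring links: r = (1/2)^2 = 1/4).
Hamilton's rule with n recipients of equal r: n·r·B > C, so B > C/(n·r) = 0.104/(2·0.25) = 0.208.

0.208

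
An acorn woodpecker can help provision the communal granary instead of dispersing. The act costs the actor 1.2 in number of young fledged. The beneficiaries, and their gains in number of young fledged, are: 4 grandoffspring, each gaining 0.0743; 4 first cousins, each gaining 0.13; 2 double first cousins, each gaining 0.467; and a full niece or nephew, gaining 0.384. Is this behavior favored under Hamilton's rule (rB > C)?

Hamilton's rule: the trait is favored when the sum of r·B over every recipient exceeds the actor's cost C.
r to a grandoffspring = 1/4 (two parent–offspring links: r = (1/2)^2 = 1/4).
r to a first cousin = 1/8 (first cousins share one grandparent pair — two paths of length 4: r = 2·(1/2)^4 = 1/8).
r to a double first cousin = 1/4 (double first cousins share both grandparent pairs — four paths of length 4: r = 4·(1/2)^4 = 1/4).
r to a full niece or nephew = 1/4 (full aunt/uncle↔niece/nephew: two paths of length 3 through the shared grandparent pair: r = 2·(1/2)^3 = 1/4).
Summing one r·B term per recipient: 4·0.25·0.0743 + 4·0.125·0.13 + 2·0.25·0.467 + 1·0.25·0.384 = 0.4688.
0.4688 < 1.2: the indirect benefit is less than the cost.

No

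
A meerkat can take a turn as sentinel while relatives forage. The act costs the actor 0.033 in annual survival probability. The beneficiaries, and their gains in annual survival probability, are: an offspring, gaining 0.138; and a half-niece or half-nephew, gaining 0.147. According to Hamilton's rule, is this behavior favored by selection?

Hamilton's rule: the trait is favored when the sum of r·B over every recipient exceeds the actor's cost C.
r to an offspring = 0.5 (one parent–offspring link: r = (1/2)^1 = 1/2).
r to a half-niece or half-nephew = 0.125 (half-aunt/uncle↔niece/nephew: one path of length 3: r = (1/2)^3 = 1/8).
Summing one r·B term per recipient: 1·0.5·0.138 + 1·0.125·0.147 = 0.087375.
0.087375 > 0.033: the indirect benefit exceeds the cost.

Yes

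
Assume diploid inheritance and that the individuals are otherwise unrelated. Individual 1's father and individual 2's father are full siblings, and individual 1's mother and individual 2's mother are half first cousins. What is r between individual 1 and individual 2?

Wright's path rule: contributions from independent ancestry routes add.
Individual 1 and individual 2 are related in two ways: first cousins through their fathers (r = 1/8) and half second cousins through their mothers (r = 1/64).
r = 1/8 + 1/64 = 9/64 = 0.140625.

0.140625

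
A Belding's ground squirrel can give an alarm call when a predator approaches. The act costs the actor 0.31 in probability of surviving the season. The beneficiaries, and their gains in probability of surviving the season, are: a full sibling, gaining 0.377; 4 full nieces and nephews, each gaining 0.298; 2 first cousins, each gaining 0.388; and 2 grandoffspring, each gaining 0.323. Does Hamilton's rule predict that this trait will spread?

Yes

Hamilton's rule: the trait is favored when the sum of r·B over every recipient exceeds the actor's cost C.
r to a full sibling = 0.5 (full sibs share both parents — two paths of length 2: r = 2·(1/2)^2 = 1/2).
r to a full niece or nephew = 1/4 (full aunt/uncle↔niece/nephew: two paths of length 3 through the shared grandparent pair: r = 2·(1/2)^3 = 1/4).
r to a first cousin = 0.125 (first cousins share one grandparent pair — two paths of length 4: r = 2·(1/2)^4 = 1/8).
r to a grandoffspring = 1/4 (two parent–offspring links: r = (1/2)^2 = 1/4).
Summing one r·B term per recipient: 1·0.5·0.377 + 4·0.25·0.298 + 2·0.125·0.388 + 2·0.25·0.323 = 0.745.
0.745 > 0.31: the indirect benefit exceeds the cost.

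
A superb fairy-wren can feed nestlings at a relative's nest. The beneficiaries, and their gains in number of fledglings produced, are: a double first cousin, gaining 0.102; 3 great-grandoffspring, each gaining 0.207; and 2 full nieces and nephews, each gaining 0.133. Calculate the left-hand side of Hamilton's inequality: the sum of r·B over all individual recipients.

r to a double first cousin = 1/4 (double first cousins share both grandparent pairs — four paths of length 4: r = 4·(1/2)^4 = 1/4).
r to a great-grandoffspring = 1/8 (three parent–offspring links: r = (1/2)^3 = 1/8).
r to a full niece or nephew = 1/4 (full aunt/uncle↔niece/nephew: two paths of length 3 through the shared grandparent pair: r = 2·(1/2)^3 = 1/4).
Summing one r·B term per recipient: 1·0.25·0.102 + 3·0.125·0.207 + 2·0.25·0.133 = 0.169625.

0.169625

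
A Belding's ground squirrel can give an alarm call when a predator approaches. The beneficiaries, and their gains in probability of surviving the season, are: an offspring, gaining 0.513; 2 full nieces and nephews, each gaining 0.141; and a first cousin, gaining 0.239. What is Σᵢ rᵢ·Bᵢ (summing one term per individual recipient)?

0.356875

r to an offspring = 1/2 (one parent–offspring link: r = (1/2)^1 = 1/2).
r to a full niece or nephew = 1/4 (full aunt/uncle↔niece/nephew: two paths of length 3 through the shared grandparent pair: r = 2·(1/2)^3 = 1/4).
r to a first cousin = 0.125 (first cousins share one grandparent pair — two paths of length 4: r = 2·(1/2)^4 = 1/8).
Summing one r·B term per recipient: 1·0.5·0.513 + 2·0.25·0.141 + 1·0.125·0.239 = 0.356875.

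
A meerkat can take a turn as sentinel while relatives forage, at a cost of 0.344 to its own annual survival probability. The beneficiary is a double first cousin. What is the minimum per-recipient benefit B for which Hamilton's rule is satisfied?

r to a double first cousin = 1/4 (double first cousins share both grandparent pairs — four paths of length 4: r = 4·(1/2)^4 = 1/4).
Hamilton's rule with n recipients of equal r: n·r·B > C, so B > C/(n·r) = 0.344/(1·0.25) = 1.376.

1.376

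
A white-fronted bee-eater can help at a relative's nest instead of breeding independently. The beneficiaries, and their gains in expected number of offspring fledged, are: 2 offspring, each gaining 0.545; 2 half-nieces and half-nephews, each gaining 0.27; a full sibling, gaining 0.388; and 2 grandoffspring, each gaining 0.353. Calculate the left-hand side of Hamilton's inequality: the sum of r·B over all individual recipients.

r to an offspring = 0.5 (one parent–offspring link: r = (1/2)^1 = 1/2).
r to a half-niece or half-nephew = 0.125 (half-aunt/uncle↔niece/nephew: one path of length 3: r = (1/2)^3 = 1/8).
r to a full sibling = 1/2 (full sibs share both parents — two paths of length 2: r = 2·(1/2)^2 = 1/2).
r to a grandoffspring = 1/4 (two parent–offspring links: r = (1/2)^2 = 1/4).
Summing one r·B term per recipient: 2·0.5·0.545 + 2·0.125·0.27 + 1·0.5·0.388 + 2·0.25·0.353 = 0.983.

0.983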